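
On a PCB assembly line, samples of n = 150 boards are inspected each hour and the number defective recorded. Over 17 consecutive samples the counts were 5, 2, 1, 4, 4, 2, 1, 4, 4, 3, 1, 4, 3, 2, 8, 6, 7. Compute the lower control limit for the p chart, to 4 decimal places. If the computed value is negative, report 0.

0.0000

p̄ = Σdᵢ / (k·n) = 61 / (17 × 150) = 0.02392
LCL = p̄ − 3·√(p̄(1−p̄)/n) = 0.02392 − 3 × 0.01248 = -0.01351 → 0 (negative, so LCL = 0)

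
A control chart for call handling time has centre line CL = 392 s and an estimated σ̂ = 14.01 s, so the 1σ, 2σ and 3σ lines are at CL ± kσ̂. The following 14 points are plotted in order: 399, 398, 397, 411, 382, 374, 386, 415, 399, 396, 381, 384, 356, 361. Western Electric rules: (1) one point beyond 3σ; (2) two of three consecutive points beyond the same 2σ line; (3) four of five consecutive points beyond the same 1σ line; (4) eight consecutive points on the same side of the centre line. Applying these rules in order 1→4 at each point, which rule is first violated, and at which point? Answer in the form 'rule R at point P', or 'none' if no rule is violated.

rule 2 at point 14

Zone of each point (C = within 1σ̂, B = 1σ̂–2σ̂, A = 2σ̂–3σ̂, * = beyond 3σ̂; sign = side of CL): 1:+C, 2:+C, 3:+C, 4:+B, 5:-C, 6:-B, 7:-C, 8:+B, 9:+C, 10:+C, 11:-C, 12:-C, 13:-A, 14:-A
Rule 2 (two of three consecutive points beyond the same 2σ limit) is satisfied at point 14.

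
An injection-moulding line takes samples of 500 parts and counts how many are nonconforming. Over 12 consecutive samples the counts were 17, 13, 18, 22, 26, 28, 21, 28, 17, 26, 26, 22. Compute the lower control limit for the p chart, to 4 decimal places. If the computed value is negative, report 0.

0.0165

p̄ = Σdᵢ / (k·n) = 264 / (12 × 500) = 0.04400
LCL = p̄ − 3·√(p̄(1−p̄)/n) = 0.04400 − 3 × 0.00917 = 0.01648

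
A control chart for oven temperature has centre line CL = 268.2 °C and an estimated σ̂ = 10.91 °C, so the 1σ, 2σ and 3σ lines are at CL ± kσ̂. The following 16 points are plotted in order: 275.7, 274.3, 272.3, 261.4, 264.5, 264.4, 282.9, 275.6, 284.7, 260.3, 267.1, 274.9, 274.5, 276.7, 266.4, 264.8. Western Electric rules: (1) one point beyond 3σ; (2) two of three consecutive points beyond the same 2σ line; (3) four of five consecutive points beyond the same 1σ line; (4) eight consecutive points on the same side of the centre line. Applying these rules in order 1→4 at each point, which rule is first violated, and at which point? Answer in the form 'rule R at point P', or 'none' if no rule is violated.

none

Zone of each point (C = within 1σ̂, B = 1σ̂–2σ̂, A = 2σ̂–3σ̂, * = beyond 3σ̂; sign = side of CL): 1:+C, 2:+C, 3:+C, 4:-C, 5:-C, 6:-C, 7:+B, 8:+C, 9:+B, 10:-C, 11:-C, 12:+C, 13:+C, 14:+C, 15:-C, 16:-C
No rule fires across all 16 points.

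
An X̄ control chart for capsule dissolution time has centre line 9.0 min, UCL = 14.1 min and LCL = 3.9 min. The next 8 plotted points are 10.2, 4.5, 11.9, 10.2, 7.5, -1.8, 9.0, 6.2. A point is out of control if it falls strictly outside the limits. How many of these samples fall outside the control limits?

1

Compare each point to [3.9, 14.1]: sample 6 = -1.8 < LCL.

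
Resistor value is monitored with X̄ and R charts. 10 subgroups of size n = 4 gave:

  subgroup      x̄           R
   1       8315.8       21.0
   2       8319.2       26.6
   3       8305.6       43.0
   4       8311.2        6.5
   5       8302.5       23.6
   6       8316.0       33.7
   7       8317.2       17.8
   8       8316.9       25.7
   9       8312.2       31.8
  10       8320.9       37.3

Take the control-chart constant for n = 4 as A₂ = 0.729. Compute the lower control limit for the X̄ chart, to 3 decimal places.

X̄̄ = (8315.8 + 8319.2 + 8305.6 + 8311.2 + 8302.5 + 8316.0 + 8317.2 + 8316.9 + 8312.2 + 8320.9) / 10 = 83137.5000 / 10 = 8313.7500
R̄ = (21.0 + 26.6 + 43.0 + 6.5 + 23.6 + 33.7 + 17.8 + 25.7 + 31.8 + 37.3) / 10 = 267.0000 / 10 = 26.7000
LCL = X̄̄ − A₂·R̄ = 8313.7500 − 0.729 × 26.7000 = 8294.2857

8294.286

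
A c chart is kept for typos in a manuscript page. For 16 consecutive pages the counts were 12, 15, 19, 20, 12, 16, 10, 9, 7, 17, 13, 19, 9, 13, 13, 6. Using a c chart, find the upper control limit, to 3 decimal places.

23.994

c̄ = (12 + 15 + 19 + 20 + 12 + 16 + 10 + 9 + 7 + 17 + 13 + 19 + 9 + 13 + 13 + 6) / 16 = 210 / 16 = 13.1250
UCL = c̄ + 3√c̄ = 13.1250 + 3 × √13.1250 = 13.1250 + 3 × 3.6228 = 23.9935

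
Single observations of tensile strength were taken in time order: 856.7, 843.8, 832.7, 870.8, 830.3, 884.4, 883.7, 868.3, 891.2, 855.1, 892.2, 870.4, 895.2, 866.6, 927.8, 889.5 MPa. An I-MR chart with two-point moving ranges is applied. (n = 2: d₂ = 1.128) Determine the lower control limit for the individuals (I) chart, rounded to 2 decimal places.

793.77

X̄ = (856.7 + 843.8 + 832.7 + 870.8 + 830.3 + 884.4 + 883.7 + 868.3 + 891.2 + 855.1 + 892.2 + 870.4 + 895.2 + 866.6 + 927.8 + 889.5) / 16 = 872.4188
Moving ranges: 12.9, 11.1, 38.1, 40.5, 54.1, 0.7, 15.4, 22.9, 36.1, 37.1, 21.8, 24.8, 28.6, 61.2, 38.3; M̄R̄ = 443.6000 / 15 = 29.5733
LCL = X̄ − 3·M̄R̄/d₂ = 872.4188 − 3 × 29.5733 / 1.128 = 793.7663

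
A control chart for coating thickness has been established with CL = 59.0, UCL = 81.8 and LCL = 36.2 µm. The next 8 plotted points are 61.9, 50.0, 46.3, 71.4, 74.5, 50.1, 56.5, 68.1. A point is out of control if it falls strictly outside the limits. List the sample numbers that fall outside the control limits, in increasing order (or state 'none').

All 8 points lie within [36.2, 81.8].

none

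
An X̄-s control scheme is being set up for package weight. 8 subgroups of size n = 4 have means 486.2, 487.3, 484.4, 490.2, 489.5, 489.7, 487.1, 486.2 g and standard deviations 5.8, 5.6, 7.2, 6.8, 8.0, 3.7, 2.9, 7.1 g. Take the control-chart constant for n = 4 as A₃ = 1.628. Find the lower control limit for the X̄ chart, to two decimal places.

X̄̄ = (486.2 + 487.3 + 484.4 + 490.2 + 489.5 + 489.7 + 487.1 + 486.2) / 8 = 487.5750
s̄ = (5.8 + 5.6 + 7.2 + 6.8 + 8.0 + 3.7 + 2.9 + 7.1) / 8 = 5.8875
LCL = X̄̄ − A₃·s̄ = 487.5750 − 1.628 × 5.8875 = 477.9901

477.99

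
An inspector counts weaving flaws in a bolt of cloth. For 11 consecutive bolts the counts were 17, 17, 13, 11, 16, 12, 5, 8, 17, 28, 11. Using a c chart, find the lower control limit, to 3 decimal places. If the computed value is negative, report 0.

c̄ = (17 + 17 + 13 + 11 + 16 + 12 + 5 + 8 + 17 + 28 + 11) / 11 = 155 / 11 = 14.0909
LCL = c̄ − 3√c̄ = 14.0909 − 3 × 3.7538 = 2.8296

2.830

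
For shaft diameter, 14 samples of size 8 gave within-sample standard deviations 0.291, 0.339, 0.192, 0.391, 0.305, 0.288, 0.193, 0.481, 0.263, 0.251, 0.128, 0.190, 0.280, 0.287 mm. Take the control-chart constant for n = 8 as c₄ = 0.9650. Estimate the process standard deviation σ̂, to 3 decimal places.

0.287

s̄ = (0.291 + 0.339 + 0.192 + 0.391 + 0.305 + 0.288 + 0.193 + 0.481 + 0.263 + 0.251 + 0.128 + 0.190 + 0.280 + 0.287) / 14 = 0.2771
σ̂ = s̄ / c₄ = 0.2771 / 0.9650 = 0.2871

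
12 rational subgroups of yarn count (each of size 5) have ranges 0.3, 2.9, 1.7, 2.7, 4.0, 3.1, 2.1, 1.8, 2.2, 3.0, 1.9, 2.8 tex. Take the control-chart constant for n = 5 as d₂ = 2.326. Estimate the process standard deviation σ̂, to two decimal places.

1.02

R̄ = (0.3 + 2.9 + 1.7 + 2.7 + 4.0 + 3.1 + 2.1 + 1.8 + 2.2 + 3.0 + 1.9 + 2.8) / 12 = 2.3750
σ̂ = R̄ / d₂ = 2.3750 / 2.326 = 1.0211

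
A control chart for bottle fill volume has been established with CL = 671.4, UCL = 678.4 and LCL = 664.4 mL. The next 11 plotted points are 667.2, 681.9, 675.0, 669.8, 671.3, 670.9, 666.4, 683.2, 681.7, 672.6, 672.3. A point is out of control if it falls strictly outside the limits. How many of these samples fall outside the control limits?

Compare each point to [664.4, 678.4]: sample 2 = 681.9 > UCL; sample 8 = 683.2 > UCL; sample 9 = 681.7 > UCL.

3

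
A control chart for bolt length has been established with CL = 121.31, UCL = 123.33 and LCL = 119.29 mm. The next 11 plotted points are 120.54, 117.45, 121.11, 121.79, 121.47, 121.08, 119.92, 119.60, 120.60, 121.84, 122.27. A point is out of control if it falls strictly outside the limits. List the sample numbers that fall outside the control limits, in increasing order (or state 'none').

Compare each point to [119.29, 123.33]: sample 2 = 117.45 < LCL.

2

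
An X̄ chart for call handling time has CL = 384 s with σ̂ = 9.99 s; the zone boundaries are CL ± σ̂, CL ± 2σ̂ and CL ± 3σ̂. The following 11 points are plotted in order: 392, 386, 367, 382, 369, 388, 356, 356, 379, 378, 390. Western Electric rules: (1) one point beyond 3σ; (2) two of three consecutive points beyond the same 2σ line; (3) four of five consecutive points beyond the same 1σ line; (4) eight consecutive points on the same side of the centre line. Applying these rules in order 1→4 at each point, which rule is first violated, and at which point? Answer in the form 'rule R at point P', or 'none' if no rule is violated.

rule 2 at point 8

Zone of each point (C = within 1σ̂, B = 1σ̂–2σ̂, A = 2σ̂–3σ̂, * = beyond 3σ̂; sign = side of CL): 1:+C, 2:+C, 3:-B, 4:-C, 5:-B, 6:+C, 7:-A, 8:-A, 9:-C, 10:-C, 11:+C
Rule 2 (two of three consecutive points beyond the same 2σ limit) is satisfied at point 8.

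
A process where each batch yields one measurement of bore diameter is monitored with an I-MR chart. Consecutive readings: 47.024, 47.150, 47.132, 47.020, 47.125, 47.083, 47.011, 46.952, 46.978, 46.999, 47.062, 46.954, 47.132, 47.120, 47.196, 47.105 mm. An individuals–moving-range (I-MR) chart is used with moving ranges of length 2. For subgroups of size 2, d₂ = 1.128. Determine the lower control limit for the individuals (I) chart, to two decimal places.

46.87

X̄ = (47.024 + 47.150 + 47.132 + 47.020 + 47.125 + 47.083 + 47.011 + 46.952 + 46.978 + 46.999 + 47.062 + 46.954 + 47.132 + 47.120 + 47.196 + 47.105) / 16 = 47.0652
Moving ranges: 0.126, 0.018, 0.112, 0.105, 0.042, 0.072, 0.059, 0.026, 0.021, 0.063, 0.108, 0.178, 0.012, 0.076, 0.091; M̄R̄ = 1.1090 / 15 = 0.0739
LCL = X̄ − 3·M̄R̄/d₂ = 47.0652 − 3 × 0.0739 / 1.128 = 46.8686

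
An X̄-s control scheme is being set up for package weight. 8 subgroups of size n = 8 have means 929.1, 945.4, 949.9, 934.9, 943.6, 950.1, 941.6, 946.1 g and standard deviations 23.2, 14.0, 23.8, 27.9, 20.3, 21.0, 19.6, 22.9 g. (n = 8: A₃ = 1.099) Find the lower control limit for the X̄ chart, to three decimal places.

918.863

X̄̄ = (929.1 + 945.4 + 949.9 + 934.9 + 943.6 + 950.1 + 941.6 + 946.1) / 8 = 942.5875
s̄ = (23.2 + 14.0 + 23.8 + 27.9 + 20.3 + 21.0 + 19.6 + 22.9) / 8 = 21.5875
LCL = X̄̄ − A₃·s̄ = 942.5875 − 1.099 × 21.5875 = 918.8628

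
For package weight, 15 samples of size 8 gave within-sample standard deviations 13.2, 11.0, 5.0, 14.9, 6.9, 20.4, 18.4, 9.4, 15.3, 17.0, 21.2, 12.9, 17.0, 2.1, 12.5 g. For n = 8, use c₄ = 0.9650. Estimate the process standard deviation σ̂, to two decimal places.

13.62

s̄ = (13.2 + 11.0 + 5.0 + 14.9 + 6.9 + 20.4 + 18.4 + 9.4 + 15.3 + 17.0 + 21.2 + 12.9 + 17.0 + 2.1 + 12.5) / 15 = 13.1467
σ̂ = s̄ / c₄ = 13.1467 / 0.9650 = 13.6235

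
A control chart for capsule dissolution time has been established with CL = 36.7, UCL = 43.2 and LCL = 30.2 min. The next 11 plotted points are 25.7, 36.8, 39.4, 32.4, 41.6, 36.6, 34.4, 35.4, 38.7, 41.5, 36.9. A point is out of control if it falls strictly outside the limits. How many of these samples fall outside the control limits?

Compare each point to [30.2, 43.2]: sample 1 = 25.7 < LCL.

1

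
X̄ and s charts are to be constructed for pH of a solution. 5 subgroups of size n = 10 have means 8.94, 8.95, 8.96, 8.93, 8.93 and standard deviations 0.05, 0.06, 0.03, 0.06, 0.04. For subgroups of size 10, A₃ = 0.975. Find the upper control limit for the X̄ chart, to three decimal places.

8.989

X̄̄ = (8.94 + 8.95 + 8.96 + 8.93 + 8.93) / 5 = 8.9420
s̄ = (0.05 + 0.06 + 0.03 + 0.06 + 0.04) / 5 = 0.0480
UCL = X̄̄ + A₃·s̄ = 8.9420 + 0.975 × 0.0480 = 8.9888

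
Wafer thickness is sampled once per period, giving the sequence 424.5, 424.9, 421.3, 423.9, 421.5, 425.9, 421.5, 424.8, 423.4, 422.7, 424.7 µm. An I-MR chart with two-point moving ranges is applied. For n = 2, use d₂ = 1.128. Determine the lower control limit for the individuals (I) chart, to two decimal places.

X̄ = (424.5 + 424.9 + 421.3 + 423.9 + 421.5 + 425.9 + 421.5 + 424.8 + 423.4 + 422.7 + 424.7) / 11 = 423.5545
Moving ranges: 0.4, 3.6, 2.6, 2.4, 4.4, 4.4, 3.3, 1.4, 0.7, 2.0; M̄R̄ = 25.2000 / 10 = 2.5200
LCL = X̄ − 3·M̄R̄/d₂ = 423.5545 − 3 × 2.5200 / 1.128 = 416.8524

416.85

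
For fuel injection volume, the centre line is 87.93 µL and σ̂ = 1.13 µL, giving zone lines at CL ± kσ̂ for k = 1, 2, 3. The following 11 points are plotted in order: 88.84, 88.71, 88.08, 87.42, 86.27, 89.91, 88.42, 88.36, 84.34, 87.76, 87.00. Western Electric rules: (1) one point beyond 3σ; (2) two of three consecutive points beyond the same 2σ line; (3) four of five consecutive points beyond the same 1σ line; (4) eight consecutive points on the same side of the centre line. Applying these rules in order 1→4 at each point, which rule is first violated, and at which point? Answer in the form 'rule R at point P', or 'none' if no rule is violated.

rule 1 at point 9

Zone of each point (C = within 1σ̂, B = 1σ̂–2σ̂, A = 2σ̂–3σ̂, * = beyond 3σ̂; sign = side of CL): 1:+C, 2:+C, 3:+C, 4:-C, 5:-B, 6:+B, 7:+C, 8:+C, 9:-*, 10:-C, 11:-C
Rule 1 (one point beyond the 3σ limits) is satisfied at point 9.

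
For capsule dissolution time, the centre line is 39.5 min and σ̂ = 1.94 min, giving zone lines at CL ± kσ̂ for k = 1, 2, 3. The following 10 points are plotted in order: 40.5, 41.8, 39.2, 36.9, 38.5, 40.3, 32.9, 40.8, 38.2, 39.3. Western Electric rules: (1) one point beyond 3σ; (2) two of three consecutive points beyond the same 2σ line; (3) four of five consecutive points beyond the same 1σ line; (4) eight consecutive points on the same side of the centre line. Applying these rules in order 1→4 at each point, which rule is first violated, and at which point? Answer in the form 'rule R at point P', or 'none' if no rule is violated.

Zone of each point (C = within 1σ̂, B = 1σ̂–2σ̂, A = 2σ̂–3σ̂, * = beyond 3σ̂; sign = side of CL): 1:+C, 2:+B, 3:-C, 4:-B, 5:-C, 6:+C, 7:-*, 8:+C, 9:-C, 10:-C
Rule 1 (one point beyond the 3σ limits) is satisfied at point 7.

rule 1 at point 7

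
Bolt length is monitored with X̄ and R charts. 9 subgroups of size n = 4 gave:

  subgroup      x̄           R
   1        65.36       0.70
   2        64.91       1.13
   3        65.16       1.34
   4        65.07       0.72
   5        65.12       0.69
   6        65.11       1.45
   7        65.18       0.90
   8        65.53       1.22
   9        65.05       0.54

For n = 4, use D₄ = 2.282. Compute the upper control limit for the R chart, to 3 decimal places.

R̄ = (0.70 + 1.13 + 1.34 + 0.72 + 0.69 + 1.45 + 0.90 + 1.22 + 0.54) / 9 = 8.6900 / 9 = 0.9656
UCL_R = D₄·R̄ = 2.282 × 0.9656 = 2.2034

2.203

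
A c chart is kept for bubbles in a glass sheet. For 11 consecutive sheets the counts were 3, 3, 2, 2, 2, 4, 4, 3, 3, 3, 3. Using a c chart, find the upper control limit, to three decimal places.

c̄ = (3 + 3 + 2 + 2 + 2 + 4 + 4 + 3 + 3 + 3 + 3) / 11 = 32 / 11 = 2.9091
UCL = c̄ + 3√c̄ = 2.9091 + 3 × √2.9091 = 2.9091 + 3 × 1.7056 = 8.0259

8.026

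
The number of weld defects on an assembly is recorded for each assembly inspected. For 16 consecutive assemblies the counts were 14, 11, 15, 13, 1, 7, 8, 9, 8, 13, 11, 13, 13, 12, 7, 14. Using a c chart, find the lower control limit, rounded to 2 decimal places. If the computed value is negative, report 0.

0.81

c̄ = (14 + 11 + 15 + 13 + 1 + 7 + 8 + 9 + 8 + 13 + 11 + 13 + 13 + 12 + 7 + 14) / 16 = 169 / 16 = 10.5625
LCL = c̄ − 3√c̄ = 10.5625 − 3 × 3.2500 = 0.8125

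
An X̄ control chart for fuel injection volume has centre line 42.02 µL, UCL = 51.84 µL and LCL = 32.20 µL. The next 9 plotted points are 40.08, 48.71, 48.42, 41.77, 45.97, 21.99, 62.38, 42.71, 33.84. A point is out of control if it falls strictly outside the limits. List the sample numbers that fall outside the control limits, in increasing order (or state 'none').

Compare each point to [32.20, 51.84]: sample 6 = 21.99 < LCL; sample 7 = 62.38 > UCL.

6, 7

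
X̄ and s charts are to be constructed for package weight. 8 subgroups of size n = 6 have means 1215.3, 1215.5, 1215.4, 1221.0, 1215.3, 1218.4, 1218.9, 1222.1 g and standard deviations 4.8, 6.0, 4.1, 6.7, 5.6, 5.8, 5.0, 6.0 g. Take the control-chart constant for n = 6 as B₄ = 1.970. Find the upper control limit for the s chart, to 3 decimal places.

s̄ = (4.8 + 6.0 + 4.1 + 6.7 + 5.6 + 5.8 + 5.0 + 6.0) / 8 = 5.5000
UCL_s = B₄·s̄ = 1.970 × 5.5000 = 10.8350

10.835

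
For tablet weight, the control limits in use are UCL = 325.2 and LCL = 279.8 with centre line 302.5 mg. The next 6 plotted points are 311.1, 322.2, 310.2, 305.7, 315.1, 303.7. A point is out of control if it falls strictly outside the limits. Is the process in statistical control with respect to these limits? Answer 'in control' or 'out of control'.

All 6 points lie within [279.8, 325.2].

in control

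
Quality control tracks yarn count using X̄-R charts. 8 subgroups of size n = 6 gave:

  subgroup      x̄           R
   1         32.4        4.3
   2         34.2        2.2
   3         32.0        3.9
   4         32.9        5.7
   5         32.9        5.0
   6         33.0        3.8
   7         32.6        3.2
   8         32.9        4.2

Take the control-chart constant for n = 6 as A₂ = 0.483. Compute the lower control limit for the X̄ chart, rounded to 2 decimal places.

X̄̄ = (32.4 + 34.2 + 32.0 + 32.9 + 32.9 + 33.0 + 32.6 + 32.9) / 8 = 262.9000 / 8 = 32.8625
R̄ = (4.3 + 2.2 + 3.9 + 5.7 + 5.0 + 3.8 + 3.2 + 4.2) / 8 = 32.3000 / 8 = 4.0375
LCL = X̄̄ − A₂·R̄ = 32.8625 − 0.483 × 4.0375 = 30.9124

30.91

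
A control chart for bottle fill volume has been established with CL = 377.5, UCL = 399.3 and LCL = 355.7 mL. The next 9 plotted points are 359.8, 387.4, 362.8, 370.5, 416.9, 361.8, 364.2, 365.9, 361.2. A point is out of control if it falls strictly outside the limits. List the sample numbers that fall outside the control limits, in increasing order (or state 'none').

Compare each point to [355.7, 399.3]: sample 5 = 416.9 > UCL.

5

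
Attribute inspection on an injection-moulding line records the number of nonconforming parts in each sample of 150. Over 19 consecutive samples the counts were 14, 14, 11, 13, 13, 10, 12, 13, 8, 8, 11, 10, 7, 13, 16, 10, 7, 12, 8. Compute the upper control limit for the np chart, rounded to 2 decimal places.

20.65

p̄ = Σdᵢ / (k·n) = 210 / (19 × 150) = 0.07368
UCL = np̄ + 3·√(np̄(1−p̄)) = 11.0526 + 3 × √(11.0526×0.92632) = 11.0526 + 3 × 3.1997 = 20.6518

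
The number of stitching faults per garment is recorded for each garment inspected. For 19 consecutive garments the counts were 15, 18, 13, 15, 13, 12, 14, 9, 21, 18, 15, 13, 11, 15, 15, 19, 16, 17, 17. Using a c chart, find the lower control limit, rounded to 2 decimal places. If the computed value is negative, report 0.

c̄ = (15 + 18 + 13 + 15 + 13 + 12 + 14 + 9 + 21 + 18 + 15 + 13 + 11 + 15 + 15 + 19 + 16 + 17 + 17) / 19 = 286 / 19 = 15.0526
LCL = c̄ − 3√c̄ = 15.0526 − 3 × 3.8798 = 3.4133

3.41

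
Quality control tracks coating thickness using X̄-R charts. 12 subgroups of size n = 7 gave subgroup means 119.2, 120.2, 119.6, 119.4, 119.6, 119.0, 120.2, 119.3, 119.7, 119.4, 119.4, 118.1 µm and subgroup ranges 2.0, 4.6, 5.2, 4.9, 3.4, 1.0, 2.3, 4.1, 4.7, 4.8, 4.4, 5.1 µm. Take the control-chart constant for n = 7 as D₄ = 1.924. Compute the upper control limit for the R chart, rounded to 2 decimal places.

7.46

R̄ = (2.0 + 4.6 + 5.2 + 4.9 + 3.4 + 1.0 + 2.3 + 4.1 + 4.7 + 4.8 + 4.4 + 5.1) / 12 = 46.5000 / 12 = 3.8750
UCL_R = D₄·R̄ = 1.924 × 3.8750 = 7.4555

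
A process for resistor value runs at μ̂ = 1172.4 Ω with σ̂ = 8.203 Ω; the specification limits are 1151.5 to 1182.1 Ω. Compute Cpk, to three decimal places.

0.394

Cpu = (USL − μ̂) / (3σ̂) = (1182.1 − 1172.4) / (3 × 8.203) = 0.3942; Cpl = (μ̂ − LSL) / (3σ̂) = (1172.4 − 1151.5) / (3 × 8.203) = 0.8493; Cpk = min(Cpu, Cpl) = 0.3942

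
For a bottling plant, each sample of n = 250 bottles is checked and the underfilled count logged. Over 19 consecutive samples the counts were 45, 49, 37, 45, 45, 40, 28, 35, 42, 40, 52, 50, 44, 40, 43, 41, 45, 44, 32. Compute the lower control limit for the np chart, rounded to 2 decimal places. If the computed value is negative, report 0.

24.22

p̄ = Σdᵢ / (k·n) = 797 / (19 × 250) = 0.16779
LCL = np̄ − 3·√(np̄(1−p̄)) = 41.9474 − 3 × 5.9084 = 24.2222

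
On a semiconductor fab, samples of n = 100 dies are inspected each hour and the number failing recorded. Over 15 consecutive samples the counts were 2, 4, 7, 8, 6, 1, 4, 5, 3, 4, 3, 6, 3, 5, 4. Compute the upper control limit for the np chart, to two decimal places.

p̄ = Σdᵢ / (k·n) = 65 / (15 × 100) = 0.04333
UCL = np̄ + 3·√(np̄(1−p̄)) = 4.3333 + 3 × √(4.3333×0.95667) = 4.3333 + 3 × 2.0361 = 10.4415

10.44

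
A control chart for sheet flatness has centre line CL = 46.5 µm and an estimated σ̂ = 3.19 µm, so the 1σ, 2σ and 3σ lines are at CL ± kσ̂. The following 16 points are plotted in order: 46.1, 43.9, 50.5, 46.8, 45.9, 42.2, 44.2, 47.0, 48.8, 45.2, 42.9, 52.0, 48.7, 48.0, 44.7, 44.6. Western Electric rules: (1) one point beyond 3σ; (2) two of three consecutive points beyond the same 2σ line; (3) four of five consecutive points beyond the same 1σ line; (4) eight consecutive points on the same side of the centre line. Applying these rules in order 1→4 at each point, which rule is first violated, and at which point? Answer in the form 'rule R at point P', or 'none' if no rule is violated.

Zone of each point (C = within 1σ̂, B = 1σ̂–2σ̂, A = 2σ̂–3σ̂, * = beyond 3σ̂; sign = side of CL): 1:-C, 2:-C, 3:+B, 4:+C, 5:-C, 6:-B, 7:-C, 8:+C, 9:+C, 10:-C, 11:-B, 12:+B, 13:+C, 14:+C, 15:-C, 16:-C
No rule fires across all 16 points.

none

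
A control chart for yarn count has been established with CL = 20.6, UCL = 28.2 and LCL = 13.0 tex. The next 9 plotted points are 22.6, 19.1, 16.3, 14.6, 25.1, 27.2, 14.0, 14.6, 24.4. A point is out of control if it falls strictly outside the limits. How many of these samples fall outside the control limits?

All 9 points lie within [13.0, 28.2].

0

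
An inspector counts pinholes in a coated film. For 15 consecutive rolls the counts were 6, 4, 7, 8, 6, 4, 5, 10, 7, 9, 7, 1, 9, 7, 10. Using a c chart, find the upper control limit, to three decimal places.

14.413

c̄ = (6 + 4 + 7 + 8 + 6 + 4 + 5 + 10 + 7 + 9 + 7 + 1 + 9 + 7 + 10) / 15 = 100 / 15 = 6.6667
UCL = c̄ + 3√c̄ = 6.6667 + 3 × √6.6667 = 6.6667 + 3 × 2.5820 = 14.4126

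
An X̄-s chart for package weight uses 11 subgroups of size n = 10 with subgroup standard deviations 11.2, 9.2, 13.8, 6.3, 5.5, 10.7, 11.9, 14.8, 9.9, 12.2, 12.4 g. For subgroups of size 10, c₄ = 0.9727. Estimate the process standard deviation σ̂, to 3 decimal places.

s̄ = (11.2 + 9.2 + 13.8 + 6.3 + 5.5 + 10.7 + 11.9 + 14.8 + 9.9 + 12.2 + 12.4) / 11 = 10.7182
σ̂ = s̄ / c₄ = 10.7182 / 0.9727 = 11.0190

11.019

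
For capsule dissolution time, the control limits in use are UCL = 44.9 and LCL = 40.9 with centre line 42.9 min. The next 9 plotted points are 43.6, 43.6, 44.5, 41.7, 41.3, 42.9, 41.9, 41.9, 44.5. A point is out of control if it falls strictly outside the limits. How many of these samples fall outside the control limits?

All 9 points lie within [40.9, 44.9].

0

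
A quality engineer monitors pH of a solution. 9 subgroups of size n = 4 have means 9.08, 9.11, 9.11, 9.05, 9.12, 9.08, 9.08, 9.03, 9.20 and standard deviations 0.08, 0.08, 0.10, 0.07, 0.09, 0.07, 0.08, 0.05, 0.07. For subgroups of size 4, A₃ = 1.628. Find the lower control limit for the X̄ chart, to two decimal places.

X̄̄ = (9.08 + 9.11 + 9.11 + 9.05 + 9.12 + 9.08 + 9.08 + 9.03 + 9.20) / 9 = 9.0956
s̄ = (0.08 + 0.08 + 0.10 + 0.07 + 0.09 + 0.07 + 0.08 + 0.05 + 0.07) / 9 = 0.0767
LCL = X̄̄ − A₃·s̄ = 9.0956 − 1.628 × 0.0767 = 8.9707

8.97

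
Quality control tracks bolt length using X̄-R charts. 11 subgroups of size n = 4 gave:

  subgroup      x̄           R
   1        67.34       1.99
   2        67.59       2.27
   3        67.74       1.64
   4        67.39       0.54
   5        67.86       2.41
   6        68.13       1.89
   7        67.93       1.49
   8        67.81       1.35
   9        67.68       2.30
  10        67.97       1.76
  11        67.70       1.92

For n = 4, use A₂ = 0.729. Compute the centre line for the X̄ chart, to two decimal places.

X̄̄ = (67.34 + 67.59 + 67.74 + 67.39 + 67.86 + 68.13 + 67.93 + 67.81 + 67.68 + 67.97 + 67.70) / 11 = 745.1400 / 11 = 67.7400
CL = X̄̄ = 67.7400

67.74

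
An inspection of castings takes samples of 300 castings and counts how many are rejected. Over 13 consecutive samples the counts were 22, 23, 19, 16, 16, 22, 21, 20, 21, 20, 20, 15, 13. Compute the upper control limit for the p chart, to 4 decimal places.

p̄ = Σdᵢ / (k·n) = 248 / (13 × 300) = 0.06359
UCL = p̄ + 3·√(p̄(1−p̄)/n) = 0.06359 + 3 × √(0.06359×0.93641/300) = 0.06359 + 3 × 0.01409 = 0.10586

0.1059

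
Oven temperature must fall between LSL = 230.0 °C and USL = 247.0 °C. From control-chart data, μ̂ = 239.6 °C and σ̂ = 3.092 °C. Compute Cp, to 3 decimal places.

Cp = (USL − LSL) / (6σ̂) = (247.0 − 230.0) / (6 × 3.092) = 17.0000 / 18.5520 = 0.9163

0.916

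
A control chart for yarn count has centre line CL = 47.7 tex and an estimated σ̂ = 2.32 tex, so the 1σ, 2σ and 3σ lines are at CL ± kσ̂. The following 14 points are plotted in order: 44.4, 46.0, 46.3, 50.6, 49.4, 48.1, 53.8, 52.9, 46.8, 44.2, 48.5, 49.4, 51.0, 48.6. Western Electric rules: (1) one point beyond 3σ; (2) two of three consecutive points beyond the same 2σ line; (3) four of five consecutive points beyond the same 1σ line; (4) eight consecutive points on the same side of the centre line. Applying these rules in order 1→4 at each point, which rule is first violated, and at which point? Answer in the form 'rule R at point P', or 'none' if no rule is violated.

rule 2 at point 8

Zone of each point (C = within 1σ̂, B = 1σ̂–2σ̂, A = 2σ̂–3σ̂, * = beyond 3σ̂; sign = side of CL): 1:-B, 2:-C, 3:-C, 4:+B, 5:+C, 6:+C, 7:+A, 8:+A, 9:-C, 10:-B, 11:+C, 12:+C, 13:+B, 14:+C
Rule 2 (two of three consecutive points beyond the same 2σ limit) is satisfied at point 8.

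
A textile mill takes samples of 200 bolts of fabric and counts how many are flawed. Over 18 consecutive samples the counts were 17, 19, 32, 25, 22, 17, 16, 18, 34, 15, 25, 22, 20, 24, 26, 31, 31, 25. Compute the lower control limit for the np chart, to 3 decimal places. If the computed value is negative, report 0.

p̄ = Σdᵢ / (k·n) = 419 / (18 × 200) = 0.11639
LCL = np̄ − 3·√(np̄(1−p̄)) = 23.2778 − 3 × 4.5353 = 9.6720

9.672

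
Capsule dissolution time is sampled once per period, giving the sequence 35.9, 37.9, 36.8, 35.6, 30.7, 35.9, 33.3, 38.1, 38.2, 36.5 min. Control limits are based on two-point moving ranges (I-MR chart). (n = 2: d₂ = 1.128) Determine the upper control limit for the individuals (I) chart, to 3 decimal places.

42.864

X̄ = (35.9 + 37.9 + 36.8 + 35.6 + 30.7 + 35.9 + 33.3 + 38.1 + 38.2 + 36.5) / 10 = 35.8900
Moving ranges: 2.0, 1.1, 1.2, 4.9, 5.2, 2.6, 4.8, 0.1, 1.7; M̄R̄ = 23.6000 / 9 = 2.6222
UCL = X̄ + 3·M̄R̄/d₂ = 35.8900 + 3 × 2.6222 / 1.128 = 42.8640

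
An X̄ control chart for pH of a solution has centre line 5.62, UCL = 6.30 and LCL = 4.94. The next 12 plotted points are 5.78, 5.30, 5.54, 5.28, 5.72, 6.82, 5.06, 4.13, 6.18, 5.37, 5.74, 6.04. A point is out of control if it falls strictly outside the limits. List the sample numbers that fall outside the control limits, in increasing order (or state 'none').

Compare each point to [4.94, 6.30]: sample 6 = 6.82 > UCL; sample 8 = 4.13 < LCL.

6, 8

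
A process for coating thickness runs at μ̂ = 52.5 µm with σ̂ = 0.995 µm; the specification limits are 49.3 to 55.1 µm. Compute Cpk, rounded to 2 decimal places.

Cpu = (USL − μ̂) / (3σ̂) = (55.1 − 52.5) / (3 × 0.995) = 0.8710; Cpl = (μ̂ − LSL) / (3σ̂) = (52.5 − 49.3) / (3 × 0.995) = 1.0720; Cpk = min(Cpu, Cpl) = 0.8710

0.87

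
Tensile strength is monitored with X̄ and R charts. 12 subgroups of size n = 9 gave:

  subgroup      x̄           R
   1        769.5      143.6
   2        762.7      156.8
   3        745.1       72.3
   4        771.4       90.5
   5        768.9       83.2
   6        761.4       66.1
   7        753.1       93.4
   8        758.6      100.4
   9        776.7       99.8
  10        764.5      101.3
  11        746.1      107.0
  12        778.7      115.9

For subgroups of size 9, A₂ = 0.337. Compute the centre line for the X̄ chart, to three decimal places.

X̄̄ = (769.5 + 762.7 + 745.1 + 771.4 + 768.9 + 761.4 + 753.1 + 758.6 + 776.7 + 764.5 + 746.1 + 778.7) / 12 = 9156.7000 / 12 = 763.0583
CL = X̄̄ = 763.0583

763.058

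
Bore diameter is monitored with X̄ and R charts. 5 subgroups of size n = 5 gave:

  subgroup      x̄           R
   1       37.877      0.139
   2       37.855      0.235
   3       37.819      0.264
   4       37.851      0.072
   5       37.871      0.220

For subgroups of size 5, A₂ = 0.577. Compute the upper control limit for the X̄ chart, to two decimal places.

X̄̄ = (37.877 + 37.855 + 37.819 + 37.851 + 37.871) / 5 = 189.2730 / 5 = 37.8546
R̄ = (0.139 + 0.235 + 0.264 + 0.072 + 0.220) / 5 = 0.9300 / 5 = 0.1860
UCL = X̄̄ + A₂·R̄ = 37.8546 + 0.577 × 0.1860 = 37.9619

37.96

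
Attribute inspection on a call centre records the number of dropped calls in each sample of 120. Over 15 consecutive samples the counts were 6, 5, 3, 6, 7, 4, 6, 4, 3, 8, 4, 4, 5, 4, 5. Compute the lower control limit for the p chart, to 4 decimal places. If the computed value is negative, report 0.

p̄ = Σdᵢ / (k·n) = 74 / (15 × 120) = 0.04111
LCL = p̄ − 3·√(p̄(1−p̄)/n) = 0.04111 − 3 × 0.01812 = -0.01326 → 0 (negative, so LCL = 0)

0.0000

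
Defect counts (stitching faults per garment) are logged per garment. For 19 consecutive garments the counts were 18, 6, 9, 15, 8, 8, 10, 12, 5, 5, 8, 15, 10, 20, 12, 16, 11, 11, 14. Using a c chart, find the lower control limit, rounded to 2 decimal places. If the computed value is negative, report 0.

1.17

c̄ = (18 + 6 + 9 + 15 + 8 + 8 + 10 + 12 + 5 + 5 + 8 + 15 + 10 + 20 + 12 + 16 + 11 + 11 + 14) / 19 = 213 / 19 = 11.2105
LCL = c̄ − 3√c̄ = 11.2105 − 3 × 3.3482 = 1.1659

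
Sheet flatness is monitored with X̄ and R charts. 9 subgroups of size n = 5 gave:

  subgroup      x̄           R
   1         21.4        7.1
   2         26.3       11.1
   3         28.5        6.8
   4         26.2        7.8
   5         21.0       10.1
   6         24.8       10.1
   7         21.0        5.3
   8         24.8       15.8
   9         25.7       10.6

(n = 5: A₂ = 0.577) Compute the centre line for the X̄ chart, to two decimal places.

24.41

X̄̄ = (21.4 + 26.3 + 28.5 + 26.2 + 21.0 + 24.8 + 21.0 + 24.8 + 25.7) / 9 = 219.7000 / 9 = 24.4111
CL = X̄̄ = 24.4111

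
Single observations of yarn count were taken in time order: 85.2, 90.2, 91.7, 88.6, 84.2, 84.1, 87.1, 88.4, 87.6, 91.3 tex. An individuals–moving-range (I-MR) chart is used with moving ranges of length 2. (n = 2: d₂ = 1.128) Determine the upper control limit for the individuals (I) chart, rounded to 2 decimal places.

X̄ = (85.2 + 90.2 + 91.7 + 88.6 + 84.2 + 84.1 + 87.1 + 88.4 + 87.6 + 91.3) / 10 = 87.8400
Moving ranges: 5.0, 1.5, 3.1, 4.4, 0.1, 3.0, 1.3, 0.8, 3.7; M̄R̄ = 22.9000 / 9 = 2.5444
UCL = X̄ + 3·M̄R̄/d₂ = 87.8400 + 3 × 2.5444 / 1.128 = 94.6071

94.61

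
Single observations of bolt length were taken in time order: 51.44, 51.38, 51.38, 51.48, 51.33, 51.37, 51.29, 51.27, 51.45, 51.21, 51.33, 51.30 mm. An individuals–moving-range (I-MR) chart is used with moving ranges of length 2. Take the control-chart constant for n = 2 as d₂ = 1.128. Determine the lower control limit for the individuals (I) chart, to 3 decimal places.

X̄ = (51.44 + 51.38 + 51.38 + 51.48 + 51.33 + 51.37 + 51.29 + 51.27 + 51.45 + 51.21 + 51.33 + 51.30) / 12 = 51.3525
Moving ranges: 0.06, 0.00, 0.10, 0.15, 0.04, 0.08, 0.02, 0.18, 0.24, 0.12, 0.03; M̄R̄ = 1.0200 / 11 = 0.0927
LCL = X̄ − 3·M̄R̄/d₂ = 51.3525 − 3 × 0.0927 / 1.128 = 51.1059

51.106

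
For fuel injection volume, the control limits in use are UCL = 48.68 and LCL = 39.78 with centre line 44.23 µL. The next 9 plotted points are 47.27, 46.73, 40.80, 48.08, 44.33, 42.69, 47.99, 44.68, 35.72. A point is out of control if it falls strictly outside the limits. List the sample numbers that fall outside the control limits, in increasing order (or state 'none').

Compare each point to [39.78, 48.68]: sample 9 = 35.72 < LCL.

9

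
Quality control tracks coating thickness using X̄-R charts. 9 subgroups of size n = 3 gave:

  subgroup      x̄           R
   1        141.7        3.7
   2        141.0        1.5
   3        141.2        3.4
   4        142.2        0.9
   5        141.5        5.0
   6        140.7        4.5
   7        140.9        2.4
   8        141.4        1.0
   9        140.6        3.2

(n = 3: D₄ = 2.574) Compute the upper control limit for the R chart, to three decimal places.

7.322

R̄ = (3.7 + 1.5 + 3.4 + 0.9 + 5.0 + 4.5 + 2.4 + 1.0 + 3.2) / 9 = 25.6000 / 9 = 2.8444
UCL_R = D₄·R̄ = 2.574 × 2.8444 = 7.3216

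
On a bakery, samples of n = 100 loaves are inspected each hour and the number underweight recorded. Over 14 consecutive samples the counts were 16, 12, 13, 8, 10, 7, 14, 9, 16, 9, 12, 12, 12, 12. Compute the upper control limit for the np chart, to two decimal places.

21.17

p̄ = Σdᵢ / (k·n) = 162 / (14 × 100) = 0.11571
UCL = np̄ + 3·√(np̄(1−p̄)) = 11.5714 + 3 × √(11.5714×0.88429) = 11.5714 + 3 × 3.1988 = 21.1679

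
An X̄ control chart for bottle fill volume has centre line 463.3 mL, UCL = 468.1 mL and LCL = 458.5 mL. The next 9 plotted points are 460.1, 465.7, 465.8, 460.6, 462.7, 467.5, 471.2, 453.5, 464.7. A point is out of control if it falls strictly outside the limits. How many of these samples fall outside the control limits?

Compare each point to [458.5, 468.1]: sample 7 = 471.2 > UCL; sample 8 = 453.5 < LCL.

2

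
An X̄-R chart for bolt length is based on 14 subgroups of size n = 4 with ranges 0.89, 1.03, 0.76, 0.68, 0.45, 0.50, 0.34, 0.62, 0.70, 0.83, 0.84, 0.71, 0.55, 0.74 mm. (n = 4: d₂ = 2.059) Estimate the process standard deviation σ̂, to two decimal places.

0.33

R̄ = (0.89 + 1.03 + 0.76 + 0.68 + 0.45 + 0.50 + 0.34 + 0.62 + 0.70 + 0.83 + 0.84 + 0.71 + 0.55 + 0.74) / 14 = 0.6886
σ̂ = R̄ / d₂ = 0.6886 / 2.059 = 0.3344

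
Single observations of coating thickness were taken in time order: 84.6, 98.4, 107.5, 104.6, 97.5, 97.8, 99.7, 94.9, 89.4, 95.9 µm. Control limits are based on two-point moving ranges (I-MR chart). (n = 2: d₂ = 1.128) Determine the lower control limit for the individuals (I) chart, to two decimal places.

81.69

X̄ = (84.6 + 98.4 + 107.5 + 104.6 + 97.5 + 97.8 + 99.7 + 94.9 + 89.4 + 95.9) / 10 = 97.0300
Moving ranges: 13.8, 9.1, 2.9, 7.1, 0.3, 1.9, 4.8, 5.5, 6.5; M̄R̄ = 51.9000 / 9 = 5.7667
LCL = X̄ − 3·M̄R̄/d₂ = 97.0300 − 3 × 5.7667 / 1.128 = 81.6931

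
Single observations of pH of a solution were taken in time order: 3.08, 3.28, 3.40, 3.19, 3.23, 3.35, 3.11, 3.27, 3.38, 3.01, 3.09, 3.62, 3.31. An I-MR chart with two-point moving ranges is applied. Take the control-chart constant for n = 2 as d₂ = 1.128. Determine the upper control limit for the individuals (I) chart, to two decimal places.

X̄ = (3.08 + 3.28 + 3.40 + 3.19 + 3.23 + 3.35 + 3.11 + 3.27 + 3.38 + 3.01 + 3.09 + 3.62 + 3.31) / 13 = 3.2554
Moving ranges: 0.20, 0.12, 0.21, 0.04, 0.12, 0.24, 0.16, 0.11, 0.37, 0.08, 0.53, 0.31; M̄R̄ = 2.4900 / 12 = 0.2075
UCL = X̄ + 3·M̄R̄/d₂ = 3.2554 + 3 × 0.2075 / 1.128 = 3.8072

3.81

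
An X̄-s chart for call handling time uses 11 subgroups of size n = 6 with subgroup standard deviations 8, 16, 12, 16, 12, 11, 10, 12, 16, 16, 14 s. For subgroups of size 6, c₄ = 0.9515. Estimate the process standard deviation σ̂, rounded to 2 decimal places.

13.66

s̄ = (8 + 16 + 12 + 16 + 12 + 11 + 10 + 12 + 16 + 16 + 14) / 11 = 13.0000
σ̂ = s̄ / c₄ = 13.0000 / 0.9515 = 13.6626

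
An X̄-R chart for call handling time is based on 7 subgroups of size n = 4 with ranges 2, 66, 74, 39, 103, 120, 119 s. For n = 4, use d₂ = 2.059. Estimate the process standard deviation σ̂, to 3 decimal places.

R̄ = (2 + 66 + 74 + 39 + 103 + 120 + 119) / 7 = 74.7143
σ̂ = R̄ / d₂ = 74.7143 / 2.059 = 36.2867

36.287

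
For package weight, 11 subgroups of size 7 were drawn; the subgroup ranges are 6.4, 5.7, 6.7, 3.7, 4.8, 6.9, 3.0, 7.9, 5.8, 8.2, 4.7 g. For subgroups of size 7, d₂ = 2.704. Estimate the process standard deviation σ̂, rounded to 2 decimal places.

2.14

R̄ = (6.4 + 5.7 + 6.7 + 3.7 + 4.8 + 6.9 + 3.0 + 7.9 + 5.8 + 8.2 + 4.7) / 11 = 5.8000
σ̂ = R̄ / d₂ = 5.8000 / 2.704 = 2.1450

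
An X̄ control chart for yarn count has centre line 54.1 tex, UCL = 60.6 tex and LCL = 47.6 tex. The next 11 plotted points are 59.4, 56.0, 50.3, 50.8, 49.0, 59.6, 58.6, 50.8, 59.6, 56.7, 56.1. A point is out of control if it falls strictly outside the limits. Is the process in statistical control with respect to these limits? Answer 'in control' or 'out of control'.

in control

All 11 points lie within [47.6, 60.6].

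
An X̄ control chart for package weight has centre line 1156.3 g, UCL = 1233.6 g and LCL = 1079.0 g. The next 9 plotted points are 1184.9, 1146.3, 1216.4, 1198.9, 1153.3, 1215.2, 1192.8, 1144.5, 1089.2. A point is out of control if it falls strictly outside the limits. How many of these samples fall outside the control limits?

0

All 9 points lie within [1079.0, 1233.6].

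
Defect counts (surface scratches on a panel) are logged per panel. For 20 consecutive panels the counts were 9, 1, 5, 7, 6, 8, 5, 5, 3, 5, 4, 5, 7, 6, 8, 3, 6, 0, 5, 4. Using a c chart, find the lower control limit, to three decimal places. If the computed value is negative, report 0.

0.000

c̄ = (9 + 1 + 5 + 7 + 6 + 8 + 5 + 5 + 3 + 5 + 4 + 5 + 7 + 6 + 8 + 3 + 6 + 0 + 5 + 4) / 20 = 102 / 20 = 5.1000
LCL = c̄ − 3√c̄ = 5.1000 − 3 × 2.2583 = -1.6750 → 0 (cannot be negative)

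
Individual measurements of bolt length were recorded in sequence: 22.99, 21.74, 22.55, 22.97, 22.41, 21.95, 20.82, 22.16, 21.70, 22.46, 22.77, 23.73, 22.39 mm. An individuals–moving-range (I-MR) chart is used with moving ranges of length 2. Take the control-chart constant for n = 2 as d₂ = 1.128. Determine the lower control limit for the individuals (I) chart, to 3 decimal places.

20.185

X̄ = (22.99 + 21.74 + 22.55 + 22.97 + 22.41 + 21.95 + 20.82 + 22.16 + 21.70 + 22.46 + 22.77 + 23.73 + 22.39) / 13 = 22.3569
Moving ranges: 1.25, 0.81, 0.42, 0.56, 0.46, 1.13, 1.34, 0.46, 0.76, 0.31, 0.96, 1.34; M̄R̄ = 9.8000 / 12 = 0.8167
LCL = X̄ − 3·M̄R̄/d₂ = 22.3569 − 3 × 0.8167 / 1.128 = 20.1849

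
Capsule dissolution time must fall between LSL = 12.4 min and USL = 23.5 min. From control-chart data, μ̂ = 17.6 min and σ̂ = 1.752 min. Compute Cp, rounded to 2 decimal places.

1.06

Cp = (USL − LSL) / (6σ̂) = (23.5 − 12.4) / (6 × 1.752) = 11.1000 / 10.5120 = 1.0559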